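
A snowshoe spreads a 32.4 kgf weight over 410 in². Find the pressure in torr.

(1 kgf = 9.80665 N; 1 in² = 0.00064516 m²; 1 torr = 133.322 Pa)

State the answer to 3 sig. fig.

9.01 torr

32.4 kgf × 9.80665 = 317.735 N
410 in² × 0.00064516 = 0.264516 m²
P = F / A = 317.735 N / 0.264516 m² = 1201.19 Pa
1201.19 Pa ÷ (133.322 Pa/torr) = 9.00969 torr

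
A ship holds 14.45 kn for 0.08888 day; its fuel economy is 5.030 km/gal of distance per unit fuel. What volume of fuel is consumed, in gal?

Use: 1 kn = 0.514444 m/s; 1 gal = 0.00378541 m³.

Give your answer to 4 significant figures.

11.35 gal

14.45 kn → 7.43372 m/s
0.08888 day → 7679.23 s
d = v × t = 7.43372 × 7679.23 = 57085.2 m
5.030 km/gal → 1.32879×10⁶ m/m³
V = d / (distance per unit fuel) = 57085.2 / 1.32879×10⁶ = 0.0429603 m³
In gal: 0.0429603 / 0.00378541 = 11.3489 gal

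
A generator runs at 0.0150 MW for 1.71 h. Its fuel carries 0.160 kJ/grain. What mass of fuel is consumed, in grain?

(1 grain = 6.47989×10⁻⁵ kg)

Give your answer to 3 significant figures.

0.0150 MW → 15000 W
1.71 h → 6156 s
E = P × t = 15000 × 6156 = 9.234×10⁷ J
0.160 kJ/grain → 2.46918×10⁶ J/kg
m = E / e_s = 9.234×10⁷ / 2.46918×10⁶ = 37.397 kg
In grain: 37.397 / 6.47989×10⁻⁵ = 577124 grain

5.77×10⁵ grain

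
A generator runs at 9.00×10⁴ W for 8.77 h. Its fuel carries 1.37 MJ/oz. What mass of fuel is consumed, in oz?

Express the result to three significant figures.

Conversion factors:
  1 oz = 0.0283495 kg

8.77 h → 31572 s
E = P × t = 90000 × 31572 = 2.84148×10⁹ J
1.37 MJ/oz → 4.83254×10⁷ J/kg
m = E / e_s = 2.84148×10⁹ / 4.83254×10⁷ = 58.7989 kg
In oz: 58.7989 / 0.0283495 = 2074.07 oz

2070 oz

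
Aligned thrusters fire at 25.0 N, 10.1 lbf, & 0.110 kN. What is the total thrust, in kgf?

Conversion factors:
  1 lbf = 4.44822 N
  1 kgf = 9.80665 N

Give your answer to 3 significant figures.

25.0 N (already N)
10.1 lbf × 4.44822 = 44.927 N
0.110 kN × 1000 = 110 N
Total: 25 + 44.927 + 110 = 179.927 N
In kgf: 179.927 / 9.80665 = 18.3474 kgf

18.3 kgf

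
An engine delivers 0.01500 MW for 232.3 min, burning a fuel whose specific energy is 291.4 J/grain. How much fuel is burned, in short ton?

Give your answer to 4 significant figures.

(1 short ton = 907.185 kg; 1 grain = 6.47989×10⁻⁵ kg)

0.01500 MW → 15000 W
232.3 min → 13938 s
E = P × t = 15000 × 13938 = 2.0907×10⁸ J
291.4 J/grain → 4.49699×10⁶ J/kg
m = E / e_s = 2.0907×10⁸ / 4.49699×10⁶ = 46.4911 kg
In short ton: 46.4911 / 907.185 = 0.0512477 short ton

0.05125 short ton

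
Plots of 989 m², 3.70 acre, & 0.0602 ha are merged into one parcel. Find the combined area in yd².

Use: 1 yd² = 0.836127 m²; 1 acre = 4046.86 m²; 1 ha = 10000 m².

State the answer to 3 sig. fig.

989 m² (already m²)
3.70 acre × 4046.86 = 14973.4 m²
0.0602 ha × 10000 = 602 m²
Sum: 989 + 14973.4 + 602 = 16564.4 m²
In yd²: 16564.4 / 0.836127 = 19810.9 yd²

1.98×10⁴ yd²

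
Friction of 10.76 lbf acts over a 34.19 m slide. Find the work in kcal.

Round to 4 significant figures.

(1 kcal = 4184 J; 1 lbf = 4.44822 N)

0.3911 kcal

10.76 lbf × 4.44822 → 47.8628 N
W = F × d = 47.8628 N × 34.19 m = 1636.43 J
1636.43 J ÷ (4184 J/kcal) = 0.391116 kcal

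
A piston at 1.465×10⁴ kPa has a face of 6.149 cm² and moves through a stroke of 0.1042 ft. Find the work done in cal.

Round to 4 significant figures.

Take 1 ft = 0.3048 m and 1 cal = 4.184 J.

68.38 cal

1.465×10⁴ kPa → 1.465×10⁷ Pa
6.149 cm² → 6.149×10⁻⁴ m²
F = P × A = 1.465×10⁷ × 6.149×10⁻⁴ = 9008.28 N
0.1042 ft → 0.0317602 m
W = F × d = 9008.28 × 0.0317602 = 286.105 J
In cal: 286.105 / 4.184 = 68.3807 cal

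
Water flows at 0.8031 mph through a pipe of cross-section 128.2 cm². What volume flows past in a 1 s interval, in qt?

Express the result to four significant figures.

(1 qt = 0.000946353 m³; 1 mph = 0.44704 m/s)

0.8031 mph × 0.44704 → 0.359018 m/s
128.2 cm² × 0.0001 → 0.01282 m²
V = v × A × t = 0.359018 m/s × 0.01282 m² × 1 s = 0.00460261 m³
0.00460261 m³ ÷ (0.000946353 m³/qt) = 4.86352 qt

4.864 qt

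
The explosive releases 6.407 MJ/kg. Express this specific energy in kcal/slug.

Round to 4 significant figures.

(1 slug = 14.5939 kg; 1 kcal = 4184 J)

2.235×10⁴ kcal/slug

6.407 MJ/kg × 1000000 J/MJ = 6.407×10⁶ J/kg
6.407×10⁶ J/kg ÷ 4184 J/kcal × 14.5939 kg/slug = 22347.8 kcal/slug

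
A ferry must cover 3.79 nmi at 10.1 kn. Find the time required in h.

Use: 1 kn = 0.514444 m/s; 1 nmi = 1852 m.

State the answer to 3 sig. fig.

3.79 nmi × 1852 = 7019.08 m
10.1 kn × 0.514444 = 5.19588 m/s
t = d / v = 7019.08 m / 5.19588 m/s = 1350.89 s
1350.89 s ÷ (3600 s/h) = 0.375247 h

0.375 h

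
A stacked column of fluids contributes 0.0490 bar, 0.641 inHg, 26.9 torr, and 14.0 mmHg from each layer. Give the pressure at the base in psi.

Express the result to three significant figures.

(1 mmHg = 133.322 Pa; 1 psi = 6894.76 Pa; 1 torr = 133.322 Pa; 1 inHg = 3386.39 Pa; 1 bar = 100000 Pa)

0.0490 bar × 100000 = 4900 Pa
0.641 inHg × 3386.39 = 2170.68 Pa
26.9 torr × 133.322 = 3586.36 Pa
14.0 mmHg × 133.322 = 1866.51 Pa
Combined: 4900 + 2170.68 + 3586.36 + 1866.51 = 12523.6 Pa
In psi: 12523.6 / 6894.76 = 1.81639 psi

1.82 psi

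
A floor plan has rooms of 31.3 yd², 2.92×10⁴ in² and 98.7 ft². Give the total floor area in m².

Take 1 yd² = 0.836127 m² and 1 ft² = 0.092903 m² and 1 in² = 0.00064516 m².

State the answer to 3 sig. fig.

54.2 m²

31.3 yd² × 0.836127 = 26.1708 m²
2.92×10⁴ in² × 0.00064516 = 18.8387 m²
98.7 ft² × 0.092903 = 9.16953 m²
Total: 26.1708 + 18.8387 + 9.16953 = 54.179 m²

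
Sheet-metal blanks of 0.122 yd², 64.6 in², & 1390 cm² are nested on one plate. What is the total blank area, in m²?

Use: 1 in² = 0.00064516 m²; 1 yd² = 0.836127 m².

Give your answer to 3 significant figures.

0.122 yd² × 0.836127 = 0.102007 m²
64.6 in² × 0.00064516 = 0.0416773 m²
1390 cm² × 0.0001 = 0.139 m²
Combined: 0.102007 + 0.0416773 + 0.139 = 0.282684 m²

0.283 m²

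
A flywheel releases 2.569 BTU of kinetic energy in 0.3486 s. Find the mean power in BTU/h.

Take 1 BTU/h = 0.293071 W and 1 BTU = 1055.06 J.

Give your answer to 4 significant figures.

2.569 BTU × 1055.06 = 2710.45 J
P = E / t = 2710.45 J / 0.3486 s = 7775.24 W
7775.24 W ÷ (0.293071 W/BTU/h) = 26530.2 BTU/h

2.653×10⁴ BTU/h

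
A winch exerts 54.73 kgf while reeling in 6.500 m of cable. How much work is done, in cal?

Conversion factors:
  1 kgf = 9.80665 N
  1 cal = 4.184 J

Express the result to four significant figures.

833.8 cal

54.73 kgf × 9.80665 → 536.718 N
W = F × d = 536.718 N × 6.5 m = 3488.67 J
3488.67 J ÷ (4.184 J/cal) = 833.812 cal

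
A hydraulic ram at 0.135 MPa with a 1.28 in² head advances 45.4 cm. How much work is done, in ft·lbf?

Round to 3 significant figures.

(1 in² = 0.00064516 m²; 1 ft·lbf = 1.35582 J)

37.3 ft·lbf

0.135 MPa → 135000 Pa
1.28 in² → 8.25805×10⁻⁴ m²
F = P × A = 135000 × 8.25805×10⁻⁴ = 111.484 N
45.4 cm → 0.454 m
W = F × d = 111.484 × 0.454 = 50.6137 J
In ft·lbf: 50.6137 / 1.35582 = 37.3307 ft·lbf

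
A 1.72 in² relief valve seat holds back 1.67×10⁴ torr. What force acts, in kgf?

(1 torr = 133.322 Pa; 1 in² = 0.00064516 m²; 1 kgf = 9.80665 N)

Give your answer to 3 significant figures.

1.67×10⁴ torr × 133.322 = 2.22648×10⁶ Pa
1.72 in² × 0.00064516 = 0.00110968 m²
F = P × A = 2.22648×10⁶ Pa × 0.00110968 m² = 2470.68 N
2470.68 N ÷ (9.80665 N/kgf) = 251.939 kgf

252 kgf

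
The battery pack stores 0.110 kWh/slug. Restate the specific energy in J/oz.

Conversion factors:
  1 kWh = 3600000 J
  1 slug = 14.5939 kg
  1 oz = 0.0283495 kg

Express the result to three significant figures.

769 J/oz

0.110 kWh/slug × 3600000 J/kWh ÷ 14.5939 kg/slug = 27134.6 J/kg
27134.6 J/kg × 0.0283495 kg/oz = 769.252 J/oz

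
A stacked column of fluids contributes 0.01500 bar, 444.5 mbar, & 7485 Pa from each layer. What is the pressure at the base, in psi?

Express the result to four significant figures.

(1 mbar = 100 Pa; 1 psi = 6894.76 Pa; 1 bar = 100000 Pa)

0.01500 bar × 100000 = 1500 Pa
444.5 mbar × 100 = 44450 Pa
7485 Pa (already Pa)
Sum: 1500 + 44450 + 7485 = 53435 Pa
In psi: 53435 / 6894.76 = 7.75009 psi

7.750 psi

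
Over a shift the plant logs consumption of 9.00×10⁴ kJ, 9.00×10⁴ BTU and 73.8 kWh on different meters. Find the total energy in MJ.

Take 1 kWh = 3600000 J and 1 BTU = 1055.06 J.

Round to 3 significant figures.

9.00×10⁴ kJ × 1000 → 9×10⁷ J
9.00×10⁴ BTU × 1055.06 → 9.49554×10⁷ J
73.8 kWh × 3600000 → 2.6568×10⁸ J
Sum: 9×10⁷ + 9.49554×10⁷ + 2.6568×10⁸ = 4.50635×10⁸ J
In MJ: 4.50635×10⁸ / 1000000 = 450.635 MJ

451 MJ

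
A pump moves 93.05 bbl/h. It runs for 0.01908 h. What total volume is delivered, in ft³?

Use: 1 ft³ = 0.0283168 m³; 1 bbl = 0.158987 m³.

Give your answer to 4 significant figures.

9.968 ft³

93.05 bbl/h → 0.00410937 m³/s
0.01908 h → 68.688 s
V = Q × t = 0.00410937 × 68.688 = 0.282264 m³
In ft³: 0.282264 / 0.0283168 = 9.96808 ft³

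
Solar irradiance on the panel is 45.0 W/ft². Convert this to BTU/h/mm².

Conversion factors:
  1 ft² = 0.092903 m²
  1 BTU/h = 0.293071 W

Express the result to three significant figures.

0.00165 BTU/h/mm²

45.0 W/ft² ÷ 0.092903 m²/ft² = 484.376 W/m²
484.376 W/m² ÷ 0.293071 W/BTU/h × 10⁻⁶ m²/mm² = 0.00165276 BTU/h/mm²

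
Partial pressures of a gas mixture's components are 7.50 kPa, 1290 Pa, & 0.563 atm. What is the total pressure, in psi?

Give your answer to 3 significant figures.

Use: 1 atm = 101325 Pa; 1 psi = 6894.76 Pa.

9.55 psi

7.50 kPa × 1000 → 7500 Pa
1290 Pa (already Pa)
0.563 atm × 101325 → 57046 Pa
Total: 7500 + 1290 + 57046 = 65836 Pa
In psi: 65836 / 6894.76 = 9.5487 psi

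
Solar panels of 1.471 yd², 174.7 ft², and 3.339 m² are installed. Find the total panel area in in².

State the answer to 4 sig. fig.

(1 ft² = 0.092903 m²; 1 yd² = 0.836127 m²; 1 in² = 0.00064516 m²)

1.471 yd² × 0.836127 = 1.22994 m²
174.7 ft² × 0.092903 = 16.2302 m²
3.339 m² (already m²)
Total: 1.22994 + 16.2302 + 3.339 = 20.7991 m²
In in²: 20.7991 / 0.00064516 = 32238.7 in²

3.224×10⁴ in²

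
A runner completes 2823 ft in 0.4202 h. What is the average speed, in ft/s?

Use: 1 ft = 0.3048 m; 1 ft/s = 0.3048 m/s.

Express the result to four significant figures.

2823 ft × 0.3048 = 860.45 m
0.4202 h × 3600 = 1512.72 s
v = d / t = 860.45 m / 1512.72 s = 0.56881 m/s
0.56881 m/s ÷ (0.3048 m/s/ft/s) = 1.86617 ft/s

1.866 ft/s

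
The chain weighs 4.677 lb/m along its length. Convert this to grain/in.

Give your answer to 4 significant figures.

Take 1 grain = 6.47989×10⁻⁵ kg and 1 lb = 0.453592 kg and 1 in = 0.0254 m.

4.677 lb/m × 0.453592 kg/lb = 2.12145 kg/m
2.12145 kg/m ÷ 6.47989×10⁻⁵ kg/grain × 0.0254 m/in = 831.57 grain/in

831.6 grain/in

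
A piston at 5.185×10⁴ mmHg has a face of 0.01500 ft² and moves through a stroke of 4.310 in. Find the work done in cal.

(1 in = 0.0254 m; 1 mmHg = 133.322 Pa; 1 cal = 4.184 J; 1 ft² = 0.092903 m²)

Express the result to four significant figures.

252.1 cal

5.185×10⁴ mmHg → 6.91275×10⁶ Pa
0.01500 ft² → 0.00139354 m²
F = P × A = 6.91275×10⁶ × 0.00139354 = 9633.19 N
4.310 in → 0.109474 m
W = F × d = 9633.19 × 0.109474 = 1054.58 J
In cal: 1054.58 / 4.184 = 252.051 cal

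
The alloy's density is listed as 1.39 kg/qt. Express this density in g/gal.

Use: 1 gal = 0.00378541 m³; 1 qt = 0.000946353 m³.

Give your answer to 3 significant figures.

5560 g/gal

1.39 kg/qt ÷ 0.000946353 m³/qt = 1468.8 kg/m³
1468.8 kg/m³ ÷ 0.001 kg/g × 0.00378541 m³/gal = 5560.01 g/gal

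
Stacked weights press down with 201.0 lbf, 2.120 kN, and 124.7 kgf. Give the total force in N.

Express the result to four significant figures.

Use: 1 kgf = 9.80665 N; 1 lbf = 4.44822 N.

4237 N

201.0 lbf × 4.44822 = 894.092 N
2.120 kN × 1000 = 2120 N
124.7 kgf × 9.80665 = 1222.89 N
Combined: 894.092 + 2120 + 1222.89 = 4236.98 N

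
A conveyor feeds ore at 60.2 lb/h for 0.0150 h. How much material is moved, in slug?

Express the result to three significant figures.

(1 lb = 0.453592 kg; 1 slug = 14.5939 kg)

60.2 lb/h → 0.00758507 kg/s
0.0150 h → 54 s
m = ṁ × t = 0.00758507 × 54 = 0.409594 kg
In slug: 0.409594 / 14.5939 = 0.0280661 slug

0.0281 slug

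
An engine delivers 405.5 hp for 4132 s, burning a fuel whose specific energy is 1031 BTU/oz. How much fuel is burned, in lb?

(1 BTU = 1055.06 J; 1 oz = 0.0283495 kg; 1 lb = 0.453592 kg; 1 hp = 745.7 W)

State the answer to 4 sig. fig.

71.79 lb

405.5 hp → 302381 W
E = P × t = 302381 × 4132 = 1.24944×10⁹ J
1031 BTU/oz → 3.83699×10⁷ J/kg
m = E / e_s = 1.24944×10⁹ / 3.83699×10⁷ = 32.563 kg
In lb: 32.563 / 0.453592 = 71.7892 lb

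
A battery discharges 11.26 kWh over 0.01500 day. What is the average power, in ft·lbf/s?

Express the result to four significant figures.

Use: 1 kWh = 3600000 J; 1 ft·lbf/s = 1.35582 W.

11.26 kWh × 3600000 → 4.0536×10⁷ J
0.01500 day × 86400 → 1296 s
P = E / t = 4.0536×10⁷ J / 1296 s = 31277.8 W
31277.8 W ÷ (1.35582 W/ft·lbf/s) = 23069.3 ft·lbf/s

2.307×10⁴ ft·lbf/s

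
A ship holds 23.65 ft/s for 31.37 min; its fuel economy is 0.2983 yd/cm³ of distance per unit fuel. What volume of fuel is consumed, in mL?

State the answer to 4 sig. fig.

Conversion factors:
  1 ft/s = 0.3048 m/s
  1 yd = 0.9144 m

4.974×10⁴ mL

23.65 ft/s → 7.20852 m/s
31.37 min → 1882.2 s
d = v × t = 7.20852 × 1882.2 = 13567.9 m
0.2983 yd/cm³ → 272766 m/m³
V = d / (distance per unit fuel) = 13567.9 / 272766 = 0.0497419 m³
In mL: 0.0497419 / 10⁻⁶ = 49741.9 mL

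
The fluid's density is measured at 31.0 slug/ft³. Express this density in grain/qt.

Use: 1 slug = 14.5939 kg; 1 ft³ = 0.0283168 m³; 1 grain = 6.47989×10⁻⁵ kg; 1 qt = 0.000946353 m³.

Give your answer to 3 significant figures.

31.0 slug/ft³ × 14.5939 kg/slug ÷ 0.0283168 m³/ft³ = 15976.8 kg/m³
15976.8 kg/m³ ÷ 6.47989×10⁻⁵ kg/grain × 0.000946353 m³/qt = 233333 grain/qt

2.33×10⁵ grain/qt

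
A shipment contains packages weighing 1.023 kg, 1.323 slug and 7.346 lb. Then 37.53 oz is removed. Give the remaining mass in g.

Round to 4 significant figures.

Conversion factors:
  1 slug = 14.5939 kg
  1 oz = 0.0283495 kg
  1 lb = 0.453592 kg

1.023 kg (already kg)
1.323 slug × 14.5939 → 19.3077 kg
7.346 lb × 0.453592 → 3.33209 kg
37.53 oz × 0.0283495 → 1.06396 kg
Result: 1.023 + 19.3077 + 3.33209 − 1.06396 = 22.5988 kg
In g: 22.5988 / 0.001 = 22598.8 g

2.260×10⁴ g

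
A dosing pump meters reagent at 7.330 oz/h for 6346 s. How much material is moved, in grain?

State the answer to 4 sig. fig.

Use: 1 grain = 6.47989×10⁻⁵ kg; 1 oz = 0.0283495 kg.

7.330 oz/h → 5.77227×10⁻⁵ kg/s
m = ṁ × t = 5.77227×10⁻⁵ × 6346 = 0.366308 kg
In grain: 0.366308 / 6.47989×10⁻⁵ = 5653 grain

5653 grain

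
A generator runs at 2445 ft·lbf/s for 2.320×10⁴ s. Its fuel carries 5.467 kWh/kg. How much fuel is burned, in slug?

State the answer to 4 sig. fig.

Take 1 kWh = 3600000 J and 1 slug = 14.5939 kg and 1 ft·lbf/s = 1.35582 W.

2445 ft·lbf/s → 3314.98 W
E = P × t = 3314.98 × 23200 = 7.69075×10⁷ J
5.467 kWh/kg → 1.96812×10⁷ J/kg
m = E / e_s = 7.69075×10⁷ / 1.96812×10⁷ = 3.90766 kg
In slug: 3.90766 / 14.5939 = 0.26776 slug

0.2678 slug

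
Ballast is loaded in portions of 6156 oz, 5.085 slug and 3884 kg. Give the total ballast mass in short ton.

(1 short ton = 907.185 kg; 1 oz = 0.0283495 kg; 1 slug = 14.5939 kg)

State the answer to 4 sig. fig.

6156 oz × 0.0283495 = 174.52 kg
5.085 slug × 14.5939 = 74.21 kg
3884 kg (already kg)
Combined: 174.52 + 74.21 + 3884 = 4132.73 kg
In short ton: 4132.73 / 907.185 = 4.55555 short ton

4.556 short ton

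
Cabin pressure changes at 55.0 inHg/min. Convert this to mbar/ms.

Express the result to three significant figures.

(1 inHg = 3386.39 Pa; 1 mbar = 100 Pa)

55.0 inHg/min × 3386.39 Pa/inHg ÷ 60 s/min = 3104.19 Pa/s
3104.19 Pa/s ÷ 100 Pa/mbar × 0.001 s/ms = 0.0310419 mbar/ms

0.0310 mbar/ms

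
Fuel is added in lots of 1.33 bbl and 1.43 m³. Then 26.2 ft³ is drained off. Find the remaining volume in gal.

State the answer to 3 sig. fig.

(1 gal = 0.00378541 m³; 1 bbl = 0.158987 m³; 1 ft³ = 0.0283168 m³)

238 gal

1.33 bbl × 0.158987 = 0.211453 m³
1.43 m³ (already m³)
26.2 ft³ × 0.0283168 = 0.7419 m³
Net: 0.211453 + 1.43 − 0.7419 = 0.899553 m³
In gal: 0.899553 / 0.00378541 = 237.637 gal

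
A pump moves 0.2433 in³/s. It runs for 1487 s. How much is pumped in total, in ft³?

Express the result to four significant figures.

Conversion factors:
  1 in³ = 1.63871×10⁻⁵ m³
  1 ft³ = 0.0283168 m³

0.2094 ft³

0.2433 in³/s → 3.98698×10⁻⁶ m³/s
V = Q × t = 3.98698×10⁻⁶ × 1487 = 0.00592864 m³
In ft³: 0.00592864 / 0.0283168 = 0.209368 ft³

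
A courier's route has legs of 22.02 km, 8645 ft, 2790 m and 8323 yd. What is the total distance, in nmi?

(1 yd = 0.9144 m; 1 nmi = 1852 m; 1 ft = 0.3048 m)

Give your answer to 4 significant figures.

22.02 km × 1000 = 22020 m
8645 ft × 0.3048 = 2635 m
2790 m (already m)
8323 yd × 0.9144 = 7610.55 m
Sum: 22020 + 2635 + 2790 + 7610.55 = 35055.6 m
In nmi: 35055.6 / 1852 = 18.9285 nmi

18.93 nmi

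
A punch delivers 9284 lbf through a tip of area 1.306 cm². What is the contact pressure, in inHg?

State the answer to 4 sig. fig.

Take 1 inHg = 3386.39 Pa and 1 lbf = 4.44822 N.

9.338×10⁴ inHg

9284 lbf × 4.44822 = 41297.3 N
1.306 cm² × 0.0001 = 1.306×10⁻⁴ m²
P = F / A = 41297.3 N / 1.306×10⁻⁴ m² = 3.16212×10⁸ Pa
3.16212×10⁸ Pa ÷ (3386.39 Pa/inHg) = 93377.3 inHg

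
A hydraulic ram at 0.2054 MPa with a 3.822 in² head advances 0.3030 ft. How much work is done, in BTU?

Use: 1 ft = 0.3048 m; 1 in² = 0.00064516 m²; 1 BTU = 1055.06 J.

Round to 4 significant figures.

0.04433 BTU

0.2054 MPa → 205400 Pa
3.822 in² → 0.0024658 m²
F = P × A = 205400 × 0.0024658 = 506.475 N
0.3030 ft → 0.0923544 m
W = F × d = 506.475 × 0.0923544 = 46.7752 J
In BTU: 46.7752 / 1055.06 = 0.0443342 BTU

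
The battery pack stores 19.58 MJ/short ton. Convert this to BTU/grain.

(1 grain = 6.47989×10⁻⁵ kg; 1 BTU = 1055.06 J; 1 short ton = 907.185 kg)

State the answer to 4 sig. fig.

0.001326 BTU/grain

19.58 MJ/short ton × 1000000 J/MJ ÷ 907.185 kg/short ton = 21583.2 J/kg
21583.2 J/kg ÷ 1055.06 J/BTU × 6.47989×10⁻⁵ kg/grain = 0.00132558 BTU/grain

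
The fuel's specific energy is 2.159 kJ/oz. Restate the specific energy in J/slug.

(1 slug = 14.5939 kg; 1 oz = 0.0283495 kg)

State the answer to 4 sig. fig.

2.159 kJ/oz × 1000 J/kJ ÷ 0.0283495 kg/oz = 76156.5 J/kg
76156.5 J/kg × 14.5939 kg/slug = 1.11142×10⁶ J/slug

1.111×10⁶ J/slug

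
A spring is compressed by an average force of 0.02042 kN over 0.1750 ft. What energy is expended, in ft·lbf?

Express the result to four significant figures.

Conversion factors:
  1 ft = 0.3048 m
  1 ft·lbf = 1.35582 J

0.02042 kN × 1000 = 20.42 N
0.1750 ft × 0.3048 = 0.05334 m
W = F × d = 20.42 N × 0.05334 m = 1.0892 J
1.0892 J ÷ (1.35582 J/ft·lbf) = 0.803351 ft·lbf

0.8034 ft·lbf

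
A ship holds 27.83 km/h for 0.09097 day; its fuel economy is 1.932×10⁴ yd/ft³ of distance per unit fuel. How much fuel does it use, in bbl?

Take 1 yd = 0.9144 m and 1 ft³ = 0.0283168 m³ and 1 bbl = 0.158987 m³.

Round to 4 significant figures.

0.6126 bbl

27.83 km/h → 7.73056 m/s
0.09097 day → 7859.81 s
d = v × t = 7.73056 × 7859.81 = 60760.7 m
1.932×10⁴ yd/ft³ → 623877 m/m³
V = d / (distance per unit fuel) = 60760.7 / 623877 = 0.0973921 m³
In bbl: 0.0973921 / 0.158987 = 0.612579 bbl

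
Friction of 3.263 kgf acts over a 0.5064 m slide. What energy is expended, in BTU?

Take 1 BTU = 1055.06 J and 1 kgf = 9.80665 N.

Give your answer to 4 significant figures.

3.263 kgf × 9.80665 → 31.9991 N
W = F × d = 31.9991 N × 0.5064 m = 16.2043 J
16.2043 J ÷ (1055.06 J/BTU) = 0.0153587 BTU

0.01536 BTU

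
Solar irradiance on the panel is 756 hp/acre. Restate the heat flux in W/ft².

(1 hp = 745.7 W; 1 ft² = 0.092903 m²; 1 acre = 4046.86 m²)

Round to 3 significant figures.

756 hp/acre × 745.7 W/hp ÷ 4046.86 m²/acre = 139.305 W/m²
139.305 W/m² × 0.092903 m²/ft² = 12.9419 W/ft²

12.9 W/ft²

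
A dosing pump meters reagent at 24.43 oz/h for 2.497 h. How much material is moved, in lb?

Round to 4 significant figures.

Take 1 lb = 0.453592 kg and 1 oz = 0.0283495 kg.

24.43 oz/h → 1.92383×10⁻⁴ kg/s
2.497 h → 8989.2 s
m = ṁ × t = 1.92383×10⁻⁴ × 8989.2 = 1.72937 kg
In lb: 1.72937 / 0.453592 = 3.81261 lb

3.813 lb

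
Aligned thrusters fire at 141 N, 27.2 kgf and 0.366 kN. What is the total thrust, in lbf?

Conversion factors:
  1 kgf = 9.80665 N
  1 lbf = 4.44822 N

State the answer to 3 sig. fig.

141 N (already N)
27.2 kgf × 9.80665 → 266.741 N
0.366 kN × 1000 → 366 N
Combined: 141 + 266.741 + 366 = 773.741 N
In lbf: 773.741 / 4.44822 = 173.944 lbf

174 lbf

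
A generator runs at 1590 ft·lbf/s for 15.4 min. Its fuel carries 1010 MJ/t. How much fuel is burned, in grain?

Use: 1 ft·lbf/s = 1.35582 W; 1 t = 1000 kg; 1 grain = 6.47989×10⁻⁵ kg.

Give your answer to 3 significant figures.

1590 ft·lbf/s → 2155.75 W
15.4 min → 924 s
E = P × t = 2155.75 × 924 = 1.99191×10⁶ J
1010 MJ/t → 1.01×10⁶ J/kg
m = E / e_s = 1.99191×10⁶ / 1.01×10⁶ = 1.97219 kg
In grain: 1.97219 / 6.47989×10⁻⁵ = 30435.5 grain

3.04×10⁴ grain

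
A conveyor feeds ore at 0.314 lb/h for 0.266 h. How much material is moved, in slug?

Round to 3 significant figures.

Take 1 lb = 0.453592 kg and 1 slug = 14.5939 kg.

0.00260 slug

0.314 lb/h → 3.95633×10⁻⁵ kg/s
0.266 h → 957.6 s
m = ṁ × t = 3.95633×10⁻⁵ × 957.6 = 0.0378858 kg
In slug: 0.0378858 / 14.5939 = 0.002596 slug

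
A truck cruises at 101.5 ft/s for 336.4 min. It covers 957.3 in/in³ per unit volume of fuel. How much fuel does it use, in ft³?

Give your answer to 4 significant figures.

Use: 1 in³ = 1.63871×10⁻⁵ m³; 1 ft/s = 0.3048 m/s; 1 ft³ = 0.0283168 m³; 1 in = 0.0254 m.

14.86 ft³

101.5 ft/s → 30.9372 m/s
336.4 min → 20184 s
d = v × t = 30.9372 × 20184 = 624436 m
957.3 in/in³ → 1.48381×10⁶ m/m³
V = d / (distance per unit fuel) = 624436 / 1.48381×10⁶ = 0.420833 m³
In ft³: 0.420833 / 0.0283168 = 14.8616 ft³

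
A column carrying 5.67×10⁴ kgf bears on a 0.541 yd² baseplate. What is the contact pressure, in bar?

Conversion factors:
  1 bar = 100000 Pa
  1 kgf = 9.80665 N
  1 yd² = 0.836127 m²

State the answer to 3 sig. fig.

5.67×10⁴ kgf × 9.80665 → 556037 N
0.541 yd² × 0.836127 → 0.452345 m²
P = F / A = 556037 N / 0.452345 m² = 1.22923×10⁶ Pa
1.22923×10⁶ Pa ÷ (100000 Pa/bar) = 12.2923 bar

12.3 bar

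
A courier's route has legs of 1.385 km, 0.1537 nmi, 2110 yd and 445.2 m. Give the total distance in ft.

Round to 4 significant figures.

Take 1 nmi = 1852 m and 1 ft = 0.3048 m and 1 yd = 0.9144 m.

1.385 km × 1000 = 1385 m
0.1537 nmi × 1852 = 284.652 m
2110 yd × 0.9144 = 1929.38 m
445.2 m (already m)
Total: 1385 + 284.652 + 1929.38 + 445.2 = 4044.23 m
In ft: 4044.23 / 0.3048 = 13268.5 ft

1.327×10⁴ ft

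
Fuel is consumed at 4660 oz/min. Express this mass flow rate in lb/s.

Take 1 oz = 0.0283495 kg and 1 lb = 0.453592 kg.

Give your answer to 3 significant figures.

4.85 lb/s

4660 oz/min × 0.0283495 kg/oz ÷ 60 s/min = 2.20181 kg/s
2.20181 kg/s ÷ 0.453592 kg/lb = 4.85416 lb/s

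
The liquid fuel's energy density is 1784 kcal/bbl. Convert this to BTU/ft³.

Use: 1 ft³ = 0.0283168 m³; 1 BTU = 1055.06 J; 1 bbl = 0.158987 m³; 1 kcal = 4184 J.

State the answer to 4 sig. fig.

1784 kcal/bbl × 4184 J/kcal ÷ 0.158987 m³/bbl = 4.69488×10⁷ J/m³
4.69488×10⁷ J/m³ ÷ 1055.06 J/BTU × 0.0283168 m³/ft³ = 1260.06 BTU/ft³

1260 BTU/ft³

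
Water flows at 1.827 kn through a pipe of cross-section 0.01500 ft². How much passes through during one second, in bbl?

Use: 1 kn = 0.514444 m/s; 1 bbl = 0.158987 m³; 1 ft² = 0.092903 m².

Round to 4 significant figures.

0.008238 bbl

1.827 kn × 0.514444 = 0.939889 m/s
0.01500 ft² × 0.092903 = 0.00139354 m²
V = v × A × t = 0.939889 m/s × 0.00139354 m² × 1 s = 0.00130977 m³
0.00130977 m³ ÷ (0.158987 m³/bbl) = 0.00823822 bbl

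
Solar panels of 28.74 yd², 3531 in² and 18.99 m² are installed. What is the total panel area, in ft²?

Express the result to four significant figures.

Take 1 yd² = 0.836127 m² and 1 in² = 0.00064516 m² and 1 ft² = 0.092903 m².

28.74 yd² × 0.836127 → 24.0303 m²
3531 in² × 0.00064516 → 2.27806 m²
18.99 m² (already m²)
Combined: 24.0303 + 2.27806 + 18.99 = 45.2984 m²
In ft²: 45.2984 / 0.092903 = 487.588 ft²

487.6 ft²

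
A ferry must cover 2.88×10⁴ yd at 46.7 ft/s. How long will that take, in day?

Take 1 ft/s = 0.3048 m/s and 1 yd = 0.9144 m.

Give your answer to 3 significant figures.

2.88×10⁴ yd × 0.9144 → 26334.7 m
46.7 ft/s × 0.3048 → 14.2342 m/s
t = d / v = 26334.7 m / 14.2342 m/s = 1850.1 s
1850.1 s ÷ (86400 s/day) = 0.0214132 day

0.0214 day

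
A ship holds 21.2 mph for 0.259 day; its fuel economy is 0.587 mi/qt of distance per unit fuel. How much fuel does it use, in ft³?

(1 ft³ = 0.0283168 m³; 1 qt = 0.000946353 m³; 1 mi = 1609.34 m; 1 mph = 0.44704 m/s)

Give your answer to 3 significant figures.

21.2 mph → 9.47725 m/s
0.259 day → 22377.6 s
d = v × t = 9.47725 × 22377.6 = 212078 m
0.587 mi/qt → 998235 m/m³
V = d / (distance per unit fuel) = 212078 / 998235 = 0.212453 m³
In ft³: 0.212453 / 0.0283168 = 7.50272 ft³

7.50 ft³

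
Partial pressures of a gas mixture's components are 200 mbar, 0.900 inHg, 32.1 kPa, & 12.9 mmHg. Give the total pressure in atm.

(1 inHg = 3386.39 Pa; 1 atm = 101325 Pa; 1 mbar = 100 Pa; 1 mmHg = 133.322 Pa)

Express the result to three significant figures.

0.561 atm

200 mbar × 100 = 20000 Pa
0.900 inHg × 3386.39 = 3047.75 Pa
32.1 kPa × 1000 = 32100 Pa
12.9 mmHg × 133.322 = 1719.85 Pa
Total: 20000 + 3047.75 + 32100 + 1719.85 = 56867.6 Pa
In atm: 56867.6 / 101325 = 0.56124 atm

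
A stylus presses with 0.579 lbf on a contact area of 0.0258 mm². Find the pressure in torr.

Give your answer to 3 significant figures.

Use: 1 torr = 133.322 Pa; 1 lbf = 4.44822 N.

0.579 lbf × 4.44822 → 2.57552 N
0.0258 mm² × 10⁻⁶ → 2.58×10⁻⁸ m²
P = F / A = 2.57552 N / 2.58×10⁻⁸ m² = 9.98264×10⁷ Pa
9.98264×10⁷ Pa ÷ (133.322 Pa/torr) = 748762 torr

7.49×10⁵ torr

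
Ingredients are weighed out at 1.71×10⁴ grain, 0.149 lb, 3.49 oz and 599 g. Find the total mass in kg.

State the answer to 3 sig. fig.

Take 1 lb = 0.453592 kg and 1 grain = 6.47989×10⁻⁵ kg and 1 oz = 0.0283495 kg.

1.71×10⁴ grain × 6.47989×10⁻⁵ = 1.10806 kg
0.149 lb × 0.453592 = 0.0675852 kg
3.49 oz × 0.0283495 = 0.0989398 kg
599 g × 0.001 = 0.599 kg
Combined: 1.10806 + 0.0675852 + 0.0989398 + 0.599 = 1.87358 kg

1.87 kg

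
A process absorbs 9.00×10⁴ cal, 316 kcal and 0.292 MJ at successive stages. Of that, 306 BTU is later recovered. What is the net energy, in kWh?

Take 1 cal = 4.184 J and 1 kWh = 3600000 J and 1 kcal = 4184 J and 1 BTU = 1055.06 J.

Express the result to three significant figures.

9.00×10⁴ cal × 4.184 → 376560 J
316 kcal × 4184 → 1.32214×10⁶ J
0.292 MJ × 1000000 → 292000 J
306 BTU × 1055.06 → 322848 J
Result: 376560 + 1.32214×10⁶ + 292000 − 322848 = 1.66785×10⁶ J
In kWh: 1.66785×10⁶ / 3600000 = 0.463292 kWh

0.463 kWh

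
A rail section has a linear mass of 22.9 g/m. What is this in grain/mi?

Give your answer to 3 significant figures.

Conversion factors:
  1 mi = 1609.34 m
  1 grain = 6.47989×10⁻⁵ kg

5.69×10⁵ grain/mi

22.9 g/m × 0.001 kg/g = 0.0229 kg/m
0.0229 kg/m ÷ 6.47989×10⁻⁵ kg/grain × 1609.34 m/mi = 568742 grain/mi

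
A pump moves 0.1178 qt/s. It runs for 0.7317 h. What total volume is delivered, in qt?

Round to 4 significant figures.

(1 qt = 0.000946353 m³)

0.1178 qt/s → 1.1148×10⁻⁴ m³/s
0.7317 h → 2634.12 s
V = Q × t = 1.1148×10⁻⁴ × 2634.12 = 0.293652 m³
In qt: 0.293652 / 0.000946353 = 310.299 qt

310.3 qt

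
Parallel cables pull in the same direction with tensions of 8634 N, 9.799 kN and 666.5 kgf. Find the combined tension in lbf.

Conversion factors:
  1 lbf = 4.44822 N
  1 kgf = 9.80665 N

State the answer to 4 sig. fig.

5613 lbf

8634 N (already N)
9.799 kN × 1000 → 9799 N
666.5 kgf × 9.80665 → 6536.13 N
Sum: 8634 + 9799 + 6536.13 = 24969.1 N
In lbf: 24969.1 / 4.44822 = 5613.28 lbf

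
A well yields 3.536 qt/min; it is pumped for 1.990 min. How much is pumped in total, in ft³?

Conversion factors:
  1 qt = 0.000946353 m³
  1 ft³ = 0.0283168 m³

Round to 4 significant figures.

0.2352 ft³

3.536 qt/min → 5.57717×10⁻⁵ m³/s
1.990 min → 119.4 s
V = Q × t = 5.57717×10⁻⁵ × 119.4 = 0.00665914 m³
In ft³: 0.00665914 / 0.0283168 = 0.235166 ft³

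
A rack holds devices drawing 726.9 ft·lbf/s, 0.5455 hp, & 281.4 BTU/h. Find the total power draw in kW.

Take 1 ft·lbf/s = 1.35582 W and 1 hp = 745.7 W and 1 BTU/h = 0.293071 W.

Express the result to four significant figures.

726.9 ft·lbf/s × 1.35582 = 985.546 W
0.5455 hp × 745.7 = 406.779 W
281.4 BTU/h × 0.293071 = 82.4702 W
Combined: 985.546 + 406.779 + 82.4702 = 1474.8 W
In kW: 1474.8 / 1000 = 1.4748 kW

1.475 kW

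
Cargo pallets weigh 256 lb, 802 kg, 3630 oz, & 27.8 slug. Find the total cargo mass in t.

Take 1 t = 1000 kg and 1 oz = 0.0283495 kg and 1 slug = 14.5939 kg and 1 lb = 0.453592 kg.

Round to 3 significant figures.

1.43 t

256 lb × 0.453592 = 116.12 kg
802 kg (already kg)
3630 oz × 0.0283495 = 102.909 kg
27.8 slug × 14.5939 = 405.71 kg
Combined: 116.12 + 802 + 102.909 + 405.71 = 1426.74 kg
In t: 1426.74 / 1000 = 1.42674 t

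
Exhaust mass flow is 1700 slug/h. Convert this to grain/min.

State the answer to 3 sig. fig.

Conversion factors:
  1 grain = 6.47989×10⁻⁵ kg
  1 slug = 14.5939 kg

6.38×10⁶ grain/min

1700 slug/h × 14.5939 kg/slug ÷ 3600 s/h = 6.89156 kg/s
6.89156 kg/s ÷ 6.47989×10⁻⁵ kg/grain × 60 s/min = 6.38118×10⁶ grain/min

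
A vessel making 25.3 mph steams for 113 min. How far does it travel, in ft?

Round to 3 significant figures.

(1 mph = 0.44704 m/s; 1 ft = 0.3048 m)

25.3 mph × 0.44704 → 11.3101 m/s
113 min × 60 → 6780 s
d = v × t = 11.3101 m/s × 6780 s = 76682.5 m
76682.5 m ÷ (0.3048 m/ft) = 251583 ft

2.52×10⁵ ft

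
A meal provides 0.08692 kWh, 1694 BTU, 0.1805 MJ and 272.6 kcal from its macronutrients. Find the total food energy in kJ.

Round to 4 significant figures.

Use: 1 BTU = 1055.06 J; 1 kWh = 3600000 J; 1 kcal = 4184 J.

0.08692 kWh × 3600000 → 312912 J
1694 BTU × 1055.06 → 1.78727×10⁶ J
0.1805 MJ × 1000000 → 180500 J
272.6 kcal × 4184 → 1.14056×10⁶ J
Sum: 312912 + 1.78727×10⁶ + 180500 + 1.14056×10⁶ = 3.42124×10⁶ J
In kJ: 3.42124×10⁶ / 1000 = 3421.24 kJ

3421 kJ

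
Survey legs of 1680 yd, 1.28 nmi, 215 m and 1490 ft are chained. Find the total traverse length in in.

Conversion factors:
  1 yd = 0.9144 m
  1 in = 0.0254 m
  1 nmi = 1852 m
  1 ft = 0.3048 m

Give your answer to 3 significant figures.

1680 yd × 0.9144 = 1536.19 m
1.28 nmi × 1852 = 2370.56 m
215 m (already m)
1490 ft × 0.3048 = 454.152 m
Sum: 1536.19 + 2370.56 + 215 + 454.152 = 4575.9 m
In in: 4575.9 / 0.0254 = 180154 in

1.80×10⁵ in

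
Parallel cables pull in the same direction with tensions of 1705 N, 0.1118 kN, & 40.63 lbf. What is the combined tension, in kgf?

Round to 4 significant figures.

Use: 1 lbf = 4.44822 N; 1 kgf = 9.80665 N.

203.7 kgf

1705 N (already N)
0.1118 kN × 1000 = 111.8 N
40.63 lbf × 4.44822 = 180.731 N
Combined: 1705 + 111.8 + 180.731 = 1997.53 N
In kgf: 1997.53 / 9.80665 = 203.691 kgf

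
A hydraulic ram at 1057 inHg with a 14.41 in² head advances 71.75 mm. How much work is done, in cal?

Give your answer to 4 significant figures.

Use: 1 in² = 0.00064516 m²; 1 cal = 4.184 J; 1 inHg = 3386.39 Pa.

570.7 cal

1057 inHg → 3.57941×10⁶ Pa
14.41 in² → 0.00929676 m²
F = P × A = 3.57941×10⁶ × 0.00929676 = 33276.9 N
71.75 mm → 0.07175 m
W = F × d = 33276.9 × 0.07175 = 2387.62 J
In cal: 2387.62 / 4.184 = 570.655 cal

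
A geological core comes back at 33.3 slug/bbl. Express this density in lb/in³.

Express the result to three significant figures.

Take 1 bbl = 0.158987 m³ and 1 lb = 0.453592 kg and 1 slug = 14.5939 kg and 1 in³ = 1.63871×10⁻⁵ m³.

33.3 slug/bbl × 14.5939 kg/slug ÷ 0.158987 m³/bbl = 3056.71 kg/m³
3056.71 kg/m³ ÷ 0.453592 kg/lb × 1.63871×10⁻⁵ m³/in³ = 0.110431 lb/in³

0.110 lb/in³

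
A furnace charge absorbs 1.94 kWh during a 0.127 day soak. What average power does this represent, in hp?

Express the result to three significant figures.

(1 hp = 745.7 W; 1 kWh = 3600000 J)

0.854 hp

1.94 kWh × 3600000 → 6.984×10⁶ J
0.127 day × 86400 → 10972.8 s
P = E / t = 6.984×10⁶ J / 10972.8 s = 636.483 W
636.483 W ÷ (745.7 W/hp) = 0.853538 hp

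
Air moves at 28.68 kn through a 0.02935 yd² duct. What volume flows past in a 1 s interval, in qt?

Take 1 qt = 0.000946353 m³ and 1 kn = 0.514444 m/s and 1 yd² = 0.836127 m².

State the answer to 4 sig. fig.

382.6 qt

28.68 kn × 0.514444 → 14.7543 m/s
0.02935 yd² × 0.836127 → 0.0245403 m²
V = v × A × t = 14.7543 m/s × 0.0245403 m² × 1 s = 0.362075 m³
0.362075 m³ ÷ (0.000946353 m³/qt) = 382.6 qt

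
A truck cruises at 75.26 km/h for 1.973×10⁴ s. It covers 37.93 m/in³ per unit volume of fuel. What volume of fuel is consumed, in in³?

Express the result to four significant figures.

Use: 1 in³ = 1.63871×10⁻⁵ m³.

1.087×10⁴ in³

75.26 km/h → 20.9056 m/s
d = v × t = 20.9056 × 19730 = 412467 m
37.93 m/in³ → 2.31463×10⁶ m/m³
V = d / (distance per unit fuel) = 412467 / 2.31463×10⁶ = 0.1782 m³
In in³: 0.1782 / 1.63871×10⁻⁵ = 10874.4 in³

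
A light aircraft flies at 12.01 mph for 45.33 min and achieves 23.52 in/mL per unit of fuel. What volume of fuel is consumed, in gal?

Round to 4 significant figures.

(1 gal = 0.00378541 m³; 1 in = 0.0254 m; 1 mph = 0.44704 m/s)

12.01 mph → 5.36895 m/s
45.33 min → 2719.8 s
d = v × t = 5.36895 × 2719.8 = 14602.5 m
23.52 in/mL → 597408 m/m³
V = d / (distance per unit fuel) = 14602.5 / 597408 = 0.0244431 m³
In gal: 0.0244431 / 0.00378541 = 6.45719 gal

6.457 gal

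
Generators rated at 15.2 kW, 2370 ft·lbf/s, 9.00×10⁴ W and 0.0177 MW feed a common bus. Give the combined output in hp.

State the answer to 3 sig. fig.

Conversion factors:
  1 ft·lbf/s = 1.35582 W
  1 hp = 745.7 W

169 hp

15.2 kW × 1000 → 15200 W
2370 ft·lbf/s × 1.35582 → 3213.29 W
9.00×10⁴ W (already W)
0.0177 MW × 1000000 → 17700 W
Sum: 15200 + 3213.29 + 90000 + 17700 = 126113 W
In hp: 126113 / 745.7 = 169.12 hp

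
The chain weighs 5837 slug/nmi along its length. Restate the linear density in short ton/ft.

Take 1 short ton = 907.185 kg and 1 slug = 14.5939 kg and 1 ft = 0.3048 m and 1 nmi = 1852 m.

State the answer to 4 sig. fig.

5837 slug/nmi × 14.5939 kg/slug ÷ 1852 m/nmi = 45.996 kg/m
45.996 kg/m ÷ 907.185 kg/short ton × 0.3048 m/ft = 0.0154539 short ton/ft

0.01545 short ton/ft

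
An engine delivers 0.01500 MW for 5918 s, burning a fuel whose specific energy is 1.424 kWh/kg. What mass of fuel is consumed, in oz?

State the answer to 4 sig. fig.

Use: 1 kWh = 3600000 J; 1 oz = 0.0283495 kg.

0.01500 MW → 15000 W
E = P × t = 15000 × 5918 = 8.877×10⁷ J
1.424 kWh/kg → 5.1264×10⁶ J/kg
m = E / e_s = 8.877×10⁷ / 5.1264×10⁶ = 17.3162 kg
In oz: 17.3162 / 0.0283495 = 610.811 oz

610.8 oz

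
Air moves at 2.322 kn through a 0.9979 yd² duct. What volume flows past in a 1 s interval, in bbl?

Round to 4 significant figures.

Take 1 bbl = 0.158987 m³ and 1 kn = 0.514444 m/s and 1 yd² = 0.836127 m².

6.269 bbl

2.322 kn × 0.514444 = 1.19454 m/s
0.9979 yd² × 0.836127 = 0.834371 m²
V = v × A × t = 1.19454 m/s × 0.834371 m² × 1 s = 0.99669 m³
0.99669 m³ ÷ (0.158987 m³/bbl) = 6.269 bbl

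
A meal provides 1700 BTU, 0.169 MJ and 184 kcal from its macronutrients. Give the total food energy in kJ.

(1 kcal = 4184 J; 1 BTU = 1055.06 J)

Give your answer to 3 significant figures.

2730 kJ

1700 BTU × 1055.06 → 1.7936×10⁶ J
0.169 MJ × 1000000 → 169000 J
184 kcal × 4184 → 769856 J
Combined: 1.7936×10⁶ + 169000 + 769856 = 2.73246×10⁶ J
In kJ: 2.73246×10⁶ / 1000 = 2732.46 kJ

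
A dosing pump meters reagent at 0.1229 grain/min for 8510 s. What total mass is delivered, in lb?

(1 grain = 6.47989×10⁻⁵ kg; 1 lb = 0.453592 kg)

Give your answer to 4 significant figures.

0.002490 lb

0.1229 grain/min → 1.3273×10⁻⁷ kg/s
m = ṁ × t = 1.3273×10⁻⁷ × 8510 = 0.00112953 kg
In lb: 0.00112953 / 0.453592 = 0.00249019 lb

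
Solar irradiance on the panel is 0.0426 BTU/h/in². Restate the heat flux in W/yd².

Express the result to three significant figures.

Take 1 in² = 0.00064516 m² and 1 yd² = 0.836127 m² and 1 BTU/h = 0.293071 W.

0.0426 BTU/h/in² × 0.293071 W/BTU/h ÷ 0.00064516 m²/in² = 19.3515 W/m²
19.3515 W/m² × 0.836127 m²/yd² = 16.1803 W/yd²

16.2 W/yd²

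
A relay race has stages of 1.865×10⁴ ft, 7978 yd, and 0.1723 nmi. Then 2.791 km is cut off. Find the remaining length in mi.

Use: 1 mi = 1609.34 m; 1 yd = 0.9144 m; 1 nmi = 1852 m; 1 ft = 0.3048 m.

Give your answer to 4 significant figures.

1.865×10⁴ ft × 0.3048 = 5684.52 m
7978 yd × 0.9144 = 7295.08 m
0.1723 nmi × 1852 = 319.1 m
2.791 km × 1000 = 2791 m
Sum: 5684.52 + 7295.08 + 319.1 − 2791 = 10507.7 m
In mi: 10507.7 / 1609.34 = 6.5292 mi

6.529 mi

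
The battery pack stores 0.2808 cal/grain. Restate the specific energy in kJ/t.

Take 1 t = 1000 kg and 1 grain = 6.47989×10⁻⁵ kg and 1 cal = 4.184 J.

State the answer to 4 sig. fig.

0.2808 cal/grain × 4.184 J/cal ÷ 6.47989×10⁻⁵ kg/grain = 18131 J/kg
18131 J/kg ÷ 1000 J/kJ × 1000 kg/t = 18131 kJ/t

1.813×10⁴ kJ/t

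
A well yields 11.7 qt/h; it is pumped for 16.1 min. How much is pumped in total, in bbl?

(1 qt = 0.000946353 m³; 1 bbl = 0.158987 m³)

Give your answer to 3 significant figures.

11.7 qt/h → 3.07565×10⁻⁶ m³/s
16.1 min → 966 s
V = Q × t = 3.07565×10⁻⁶ × 966 = 0.00297108 m³
In bbl: 0.00297108 / 0.158987 = 0.0186876 bbl

0.0187 bbl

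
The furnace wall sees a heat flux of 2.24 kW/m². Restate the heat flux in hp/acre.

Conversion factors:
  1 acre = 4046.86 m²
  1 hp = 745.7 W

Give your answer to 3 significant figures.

1.22×10⁴ hp/acre

2.24 kW/m² × 1000 W/kW = 2240 W/m²
2240 W/m² ÷ 745.7 W/hp × 4046.86 m²/acre = 12156.3 hp/acre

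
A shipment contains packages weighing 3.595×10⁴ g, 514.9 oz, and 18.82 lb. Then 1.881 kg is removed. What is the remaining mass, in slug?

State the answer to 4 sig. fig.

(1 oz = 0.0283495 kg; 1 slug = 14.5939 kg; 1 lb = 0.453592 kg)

3.920 slug

3.595×10⁴ g × 0.001 = 35.95 kg
514.9 oz × 0.0283495 = 14.5972 kg
18.82 lb × 0.453592 = 8.5366 kg
1.881 kg (already kg)
Result: 35.95 + 14.5972 + 8.5366 − 1.881 = 57.2028 kg
In slug: 57.2028 / 14.5939 = 3.91964 slug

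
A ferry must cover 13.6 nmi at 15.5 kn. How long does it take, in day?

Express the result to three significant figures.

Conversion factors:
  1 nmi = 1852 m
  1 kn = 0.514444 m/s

0.0366 day

13.6 nmi × 1852 = 25187.2 m
15.5 kn × 0.514444 = 7.97388 m/s
t = d / v = 25187.2 m / 7.97388 m/s = 3158.71 s
3158.71 s ÷ (86400 s/day) = 0.0365591 day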